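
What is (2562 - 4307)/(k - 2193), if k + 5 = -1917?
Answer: 349/823 ≈ 0.42406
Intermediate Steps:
k = -1922 (k = -5 - 1917 = -1922)
(2562 - 4307)/(k - 2193) = (2562 - 4307)/(-1922 - 2193) = -1745/(-4115) = -1745*(-1/4115) = 349/823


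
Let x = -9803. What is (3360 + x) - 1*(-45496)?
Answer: 39053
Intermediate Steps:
(3360 + x) - 1*(-45496) = (3360 - 9803) - 1*(-45496) = -6443 + 45496 = 39053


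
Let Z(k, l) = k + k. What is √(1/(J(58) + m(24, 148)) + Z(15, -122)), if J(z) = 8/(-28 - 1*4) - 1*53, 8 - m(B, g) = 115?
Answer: √12323866/641 ≈ 5.4767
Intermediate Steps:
m(B, g) = -107 (m(B, g) = 8 - 1*115 = 8 - 115 = -107)
Z(k, l) = 2*k
J(z) = -213/4 (J(z) = 8/(-28 - 4) - 53 = 8/(-32) - 53 = 8*(-1/32) - 53 = -¼ - 53 = -213/4)
√(1/(J(58) + m(24, 148)) + Z(15, -122)) = √(1/(-213/4 - 107) + 2*15) = √(1/(-641/4) + 30) = √(-4/641 + 30) = √(19226/641) = √12323866/641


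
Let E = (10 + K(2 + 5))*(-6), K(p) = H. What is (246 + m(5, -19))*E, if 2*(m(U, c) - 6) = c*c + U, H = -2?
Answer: -20880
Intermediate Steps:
K(p) = -2
m(U, c) = 6 + U/2 + c**2/2 (m(U, c) = 6 + (c*c + U)/2 = 6 + (c**2 + U)/2 = 6 + (U + c**2)/2 = 6 + (U/2 + c**2/2) = 6 + U/2 + c**2/2)
E = -48 (E = (10 - 2)*(-6) = 8*(-6) = -48)
(246 + m(5, -19))*E = (246 + (6 + (1/2)*5 + (1/2)*(-19)**2))*(-48) = (246 + (6 + 5/2 + (1/2)*361))*(-48) = (246 + (6 + 5/2 + 361/2))*(-48) = (246 + 189)*(-48) = 435*(-48) = -20880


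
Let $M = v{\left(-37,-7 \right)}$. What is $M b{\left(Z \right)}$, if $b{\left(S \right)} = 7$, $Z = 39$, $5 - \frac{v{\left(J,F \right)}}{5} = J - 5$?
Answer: $1645$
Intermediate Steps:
$v{\left(J,F \right)} = 50 - 5 J$ ($v{\left(J,F \right)} = 25 - 5 \left(J - 5\right) = 25 - 5 \left(-5 + J\right) = 25 - \left(-25 + 5 J\right) = 50 - 5 J$)
$M = 235$ ($M = 50 - -185 = 50 + 185 = 235$)
$M b{\left(Z \right)} = 235 \cdot 7 = 1645$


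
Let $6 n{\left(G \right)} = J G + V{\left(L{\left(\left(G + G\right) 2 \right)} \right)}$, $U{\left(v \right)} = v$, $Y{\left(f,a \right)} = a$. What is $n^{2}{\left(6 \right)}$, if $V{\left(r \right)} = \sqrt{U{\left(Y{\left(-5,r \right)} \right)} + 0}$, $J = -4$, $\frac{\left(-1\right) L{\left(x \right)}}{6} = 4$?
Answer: $\frac{\left(12 - i \sqrt{6}\right)^{2}}{9} \approx 15.333 - 6.532 i$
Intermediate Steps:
$L{\left(x \right)} = -24$ ($L{\left(x \right)} = \left(-6\right) 4 = -24$)
$V{\left(r \right)} = \sqrt{r}$ ($V{\left(r \right)} = \sqrt{r + 0} = \sqrt{r}$)
$n{\left(G \right)} = - \frac{2 G}{3} + \frac{i \sqrt{6}}{3}$ ($n{\left(G \right)} = \frac{- 4 G + \sqrt{-24}}{6} = \frac{- 4 G + 2 i \sqrt{6}}{6} = - \frac{2 G}{3} + \frac{i \sqrt{6}}{3}$)
$n^{2}{\left(6 \right)} = \left(\left(- \frac{2}{3}\right) 6 + \frac{i \sqrt{6}}{3}\right)^{2} = \left(-4 + \frac{i \sqrt{6}}{3}\right)^{2}$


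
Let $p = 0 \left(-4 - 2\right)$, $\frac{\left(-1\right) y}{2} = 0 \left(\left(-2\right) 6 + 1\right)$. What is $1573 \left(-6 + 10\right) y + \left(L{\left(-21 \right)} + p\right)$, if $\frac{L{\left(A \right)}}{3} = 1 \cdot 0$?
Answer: $0$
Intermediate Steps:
$L{\left(A \right)} = 0$ ($L{\left(A \right)} = 3 \cdot 1 \cdot 0 = 3 \cdot 0 = 0$)
$y = 0$ ($y = - 2 \cdot 0 \left(\left(-2\right) 6 + 1\right) = - 2 \cdot 0 \left(-12 + 1\right) = - 2 \cdot 0 \left(-11\right) = \left(-2\right) 0 = 0$)
$p = 0$ ($p = 0 \left(-6\right) = 0$)
$1573 \left(-6 + 10\right) y + \left(L{\left(-21 \right)} + p\right) = 1573 \left(-6 + 10\right) 0 + \left(0 + 0\right) = 1573 \cdot 4 \cdot 0 + 0 = 1573 \cdot 0 + 0 = 0 + 0 = 0$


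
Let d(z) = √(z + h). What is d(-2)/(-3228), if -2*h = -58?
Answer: -√3/1076 ≈ -0.0016097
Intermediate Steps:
h = 29 (h = -½*(-58) = 29)
d(z) = √(29 + z) (d(z) = √(z + 29) = √(29 + z))
d(-2)/(-3228) = √(29 - 2)/(-3228) = √27*(-1/3228) = (3*√3)*(-1/3228) = -√3/1076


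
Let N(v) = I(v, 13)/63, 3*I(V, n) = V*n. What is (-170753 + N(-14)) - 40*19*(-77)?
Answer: -3030317/27 ≈ -1.1223e+5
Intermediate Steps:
I(V, n) = V*n/3 (I(V, n) = (V*n)/3 = V*n/3)
N(v) = 13*v/189 (N(v) = ((⅓)*v*13)/63 = (13*v/3)*(1/63) = 13*v/189)
(-170753 + N(-14)) - 40*19*(-77) = (-170753 + (13/189)*(-14)) - 40*19*(-77) = (-170753 - 26/27) - 760*(-77) = -4610357/27 + 58520 = -3030317/27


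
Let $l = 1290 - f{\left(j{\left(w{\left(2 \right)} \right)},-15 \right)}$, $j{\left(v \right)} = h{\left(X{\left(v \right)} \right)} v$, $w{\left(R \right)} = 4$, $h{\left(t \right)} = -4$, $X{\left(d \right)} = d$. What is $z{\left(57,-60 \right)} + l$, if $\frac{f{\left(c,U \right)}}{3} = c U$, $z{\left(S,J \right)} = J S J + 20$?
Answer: $205790$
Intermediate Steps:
$j{\left(v \right)} = - 4 v$
$z{\left(S,J \right)} = 20 + S J^{2}$ ($z{\left(S,J \right)} = S J^{2} + 20 = 20 + S J^{2}$)
$f{\left(c,U \right)} = 3 U c$ ($f{\left(c,U \right)} = 3 c U = 3 U c$)
$l = 570$ ($l = 1290 - 3 \left(-15\right) \left(\left(-4\right) 4\right) = 1290 - 3 \left(-15\right) \left(-16\right) = 1290 - 720 = 570$)
$z{\left(57,-60 \right)} + l = \left(20 + 57 \left(-60\right)^{2}\right) + 570 = \left(20 + 57 \cdot 3600\right) + 570 = \left(20 + 205200\right) + 570 = 205220 + 570 = 205790$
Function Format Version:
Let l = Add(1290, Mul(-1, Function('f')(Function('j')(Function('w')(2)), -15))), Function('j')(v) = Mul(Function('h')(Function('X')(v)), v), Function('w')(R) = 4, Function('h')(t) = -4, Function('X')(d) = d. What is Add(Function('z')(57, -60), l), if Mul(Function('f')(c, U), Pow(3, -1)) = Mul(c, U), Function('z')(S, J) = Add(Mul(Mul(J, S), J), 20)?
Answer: 205790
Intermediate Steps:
Function('j')(v) = Mul(-4, v)
Function('z')(S, J) = Add(20, Mul(S, Pow(J, 2))) (Function('z')(S, J) = Add(Mul(S, Pow(J, 2)), 20) = Add(20, Mul(S, Pow(J, 2))))
Function('f')(c, U) = Mul(3, U, c) (Function('f')(c, U) = Mul(3, Mul(c, U)) = Mul(3, Mul(U, c)) = Mul(3, U, c))
l = 570 (l = Add(1290, Mul(-1, Mul(3, -15, Mul(-4, 4)))) = Add(1290, Mul(-1, Mul(3, -15, -16))) = Add(1290, Mul(-1, 720)) = Add(1290, -720) = 570)
Add(Function('z')(57, -60), l) = Add(Add(20, Mul(57, Pow(-60, 2))), 570) = Add(Add(20, Mul(57, 3600)), 570) = Add(Add(20, 205200), 570) = Add(205220, 570) = 205790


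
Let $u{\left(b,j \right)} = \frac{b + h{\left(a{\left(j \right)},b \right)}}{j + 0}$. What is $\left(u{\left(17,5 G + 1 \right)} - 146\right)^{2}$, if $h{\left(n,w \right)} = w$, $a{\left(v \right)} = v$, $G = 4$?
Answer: $\frac{9193024}{441} \approx 20846.0$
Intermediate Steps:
$u{\left(b,j \right)} = \frac{2 b}{j}$ ($u{\left(b,j \right)} = \frac{b + b}{j + 0} = \frac{2 b}{j}$)
$\left(u{\left(17,5 G + 1 \right)} - 146\right)^{2} = \left(2 \cdot 17 \frac{1}{5 \cdot 4 + 1} - 146\right)^{2} = \left(2 \cdot 17 \frac{1}{20 + 1} - 146\right)^{2} = \left(2 \cdot 17 \cdot \frac{1}{21} - 146\right)^{2} = \left(\frac{34}{21} - 146\right)^{2} = \left(- \frac{3032}{21}\right)^{2} = \frac{9193024}{441}$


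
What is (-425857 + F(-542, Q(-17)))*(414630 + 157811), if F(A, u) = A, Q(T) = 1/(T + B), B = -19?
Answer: -244088269959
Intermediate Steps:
Q(T) = 1/(-19 + T) (Q(T) = 1/(T - 19) = 1/(-19 + T))
(-425857 + F(-542, Q(-17)))*(414630 + 157811) = (-425857 - 542)*(414630 + 157811) = -426399*572441 = -244088269959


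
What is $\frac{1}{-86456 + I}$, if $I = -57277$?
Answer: $- \frac{1}{143733} \approx -6.9573 \cdot 10^{-6}$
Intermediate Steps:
$\frac{1}{-86456 + I} = \frac{1}{-86456 - 57277} = \frac{1}{-143733} = - \frac{1}{143733}$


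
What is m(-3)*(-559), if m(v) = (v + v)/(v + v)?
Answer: -559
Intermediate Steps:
m(v) = 1 (m(v) = (2*v)/((2*v)) = (2*v)*(1/(2*v)) = 1)
m(-3)*(-559) = 1*(-559) = -559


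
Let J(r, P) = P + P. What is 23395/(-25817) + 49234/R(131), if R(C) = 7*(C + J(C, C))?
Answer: 1206714533/71022567 ≈ 16.991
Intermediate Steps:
J(r, P) = 2*P
R(C) = 21*C (R(C) = 7*(C + 2*C) = 7*(3*C) = 21*C)
23395/(-25817) + 49234/R(131) = 23395/(-25817) + 49234/((21*131)) = 23395*(-1/25817) + 49234/2751 = -23395/25817 + 49234*(1/2751) = -23395/25817 + 49234/2751 = 1206714533/71022567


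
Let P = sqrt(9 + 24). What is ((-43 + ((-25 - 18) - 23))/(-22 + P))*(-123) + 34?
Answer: -620 - 327*sqrt(33)/11 ≈ -790.77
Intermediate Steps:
P = sqrt(33) ≈ 5.7446
((-43 + ((-25 - 18) - 23))/(-22 + P))*(-123) + 34 = ((-43 + ((-25 - 18) - 23))/(-22 + sqrt(33)))*(-123) + 34 = ((-43 + (-43 - 23))/(-22 + sqrt(33)))*(-123) + 34 = ((-43 - 66)/(-22 + sqrt(33)))*(-123) + 34 = -109/(-22 + sqrt(33))*(-123) + 34 = 13407/(-22 + sqrt(33)) + 34 = 34 + 13407/(-22 + sqrt(33))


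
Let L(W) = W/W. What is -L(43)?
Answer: -1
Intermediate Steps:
L(W) = 1
-L(43) = -1*1 = -1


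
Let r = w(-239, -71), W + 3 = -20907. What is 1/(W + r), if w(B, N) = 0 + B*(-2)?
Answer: -1/20432 ≈ -4.8943e-5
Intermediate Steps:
W = -20910 (W = -3 - 20907 = -20910)
w(B, N) = -2*B (w(B, N) = 0 - 2*B = -2*B)
r = 478 (r = -2*(-239) = 478)
1/(W + r) = 1/(-20910 + 478) = 1/(-20432) = -1/20432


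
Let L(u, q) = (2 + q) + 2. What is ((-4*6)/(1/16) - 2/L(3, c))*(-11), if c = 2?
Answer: 12683/3 ≈ 4227.7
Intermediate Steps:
L(u, q) = 4 + q
((-4*6)/(1/16) - 2/L(3, c))*(-11) = ((-4*6)/(1/16) - 2/(4 + 2))*(-11) = (-24/1/16 - 2/6)*(-11) = (-24*16 - 2*1/6)*(-11) = (-384 - 1/3)*(-11) = -1153/3*(-11) = 12683/3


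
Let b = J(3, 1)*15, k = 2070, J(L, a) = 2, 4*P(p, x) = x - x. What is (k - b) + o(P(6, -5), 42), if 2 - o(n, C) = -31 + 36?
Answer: 2037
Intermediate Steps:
P(p, x) = 0 (P(p, x) = (x - x)/4 = (¼)*0 = 0)
o(n, C) = -3 (o(n, C) = 2 - (-31 + 36) = 2 - 1*5 = 2 - 5 = -3)
b = 30 (b = 2*15 = 30)
(k - b) + o(P(6, -5), 42) = (2070 - 1*30) - 3 = (2070 - 30) - 3 = 2040 - 3 = 2037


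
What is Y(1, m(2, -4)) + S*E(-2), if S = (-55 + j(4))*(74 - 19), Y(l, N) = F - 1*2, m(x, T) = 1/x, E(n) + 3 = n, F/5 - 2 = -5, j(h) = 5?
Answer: 13733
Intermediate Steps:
F = -15 (F = 10 + 5*(-5) = 10 - 25 = -15)
E(n) = -3 + n
m(x, T) = 1/x
Y(l, N) = -17 (Y(l, N) = -15 - 1*2 = -15 - 2 = -17)
S = -2750 (S = (-55 + 5)*(74 - 19) = -50*55 = -2750)
Y(1, m(2, -4)) + S*E(-2) = -17 - 2750*(-3 - 2) = -17 - 2750*(-5) = -17 + 13750 = 13733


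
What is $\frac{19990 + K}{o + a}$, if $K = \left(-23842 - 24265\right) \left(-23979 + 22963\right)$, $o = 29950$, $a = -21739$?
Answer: $\frac{48896702}{8211} \approx 5955.0$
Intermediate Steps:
$K = 48876712$ ($K = \left(-48107\right) \left(-1016\right) = 48876712$)
$\frac{19990 + K}{o + a} = \frac{19990 + 48876712}{29950 - 21739} = \frac{48896702}{8211}$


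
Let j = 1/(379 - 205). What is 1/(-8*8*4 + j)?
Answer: -174/44543 ≈ -0.0039063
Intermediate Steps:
j = 1/174 ≈ 0.0057471
1/(-8*8*4 + j) = 1/(-8*8*4 + 1/174) = 1/(-64*4 + 1/174) = 1/(-256 + 1/174) = 1/(-44543/174) = -174/44543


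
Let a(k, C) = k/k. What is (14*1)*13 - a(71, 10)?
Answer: 181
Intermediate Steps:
a(k, C) = 1
(14*1)*13 - a(71, 10) = (14*1)*13 - 1*1 = 14*13 - 1 = 182 - 1 = 181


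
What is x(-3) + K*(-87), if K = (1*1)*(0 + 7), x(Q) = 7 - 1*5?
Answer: -607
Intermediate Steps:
x(Q) = 2 (x(Q) = 7 - 5 = 2)
K = 7 (K = 1*7 = 7)
x(-3) + K*(-87) = 2 + 7*(-87) = 2 - 609 = -607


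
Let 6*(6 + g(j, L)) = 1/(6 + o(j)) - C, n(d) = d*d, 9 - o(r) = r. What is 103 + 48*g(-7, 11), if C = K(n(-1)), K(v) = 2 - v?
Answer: -2119/11 ≈ -192.64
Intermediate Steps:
o(r) = 9 - r
n(d) = d**2
C = 1 (C = 2 - 1*(-1)**2 = 2 - 1*1 = 2 - 1 = 1)
g(j, L) = -37/6 + 1/(6*(15 - j)) (g(j, L) = -6 + (1/(6 + (9 - j)) - 1*1)/6 = -6 + (1/(15 - j) - 1)/6 = -6 + (-1 + 1/(15 - j))/6 = -6 + (-1/6 + 1/(6*(15 - j))) = -37/6 + 1/(6*(15 - j)))
103 + 48*g(-7, 11) = 103 + 48*((554 - 37*(-7))/(6*(-15 - 7))) = 103 + 48*((1/6)*(554 + 259)/(-22)) = 103 + 48*((1/6)*(-1/22)*813) = 103 + 48*(-271/44) = 103 - 3252/11 = -2119/11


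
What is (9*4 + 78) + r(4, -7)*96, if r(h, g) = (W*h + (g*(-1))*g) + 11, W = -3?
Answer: -4686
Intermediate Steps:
r(h, g) = 11 - g² - 3*h (r(h, g) = (-3*h + (g*(-1))*g) + 11 = (-3*h + (-g)*g) + 11 = (-3*h - g²) + 11 = (-g² - 3*h) + 11 = 11 - g² - 3*h)
(9*4 + 78) + r(4, -7)*96 = (9*4 + 78) + (11 - 1*(-7)² - 3*4)*96 = (36 + 78) + (11 - 1*49 - 12)*96 = 114 + (11 - 49 - 12)*96 = 114 - 50*96 = 114 - 4800 = -4686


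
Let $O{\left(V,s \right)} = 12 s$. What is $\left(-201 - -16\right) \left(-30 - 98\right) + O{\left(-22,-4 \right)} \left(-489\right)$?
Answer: $47152$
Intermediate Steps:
$\left(-201 - -16\right) \left(-30 - 98\right) + O{\left(-22,-4 \right)} \left(-489\right) = \left(-201 - -16\right) \left(-30 - 98\right) + 12 \left(-4\right) \left(-489\right) = \left(-201 + 16\right) \left(-128\right) - -23472 = \left(-185\right) \left(-128\right) + 23472 = 23680 + 23472 = 47152$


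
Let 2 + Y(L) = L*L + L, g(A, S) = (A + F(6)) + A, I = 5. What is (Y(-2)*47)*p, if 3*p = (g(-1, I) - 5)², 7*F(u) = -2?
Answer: 0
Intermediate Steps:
F(u) = -2/7 (F(u) = (⅐)*(-2) = -2/7)
g(A, S) = -2/7 + 2*A (g(A, S) = (A - 2/7) + A = (-2/7 + A) + A = -2/7 + 2*A)
Y(L) = -2 + L + L² (Y(L) = -2 + (L*L + L) = -2 + (L² + L) = -2 + (L + L²) = -2 + L + L²)
p = 867/49 (p = ((-2/7 + 2*(-1)) - 5)²/3 = ((-2/7 - 2) - 5)²/3 = (-16/7 - 5)²/3 = (-51/7)²/3 = (⅓)*(2601/49) = 867/49 ≈ 17.694)
(Y(-2)*47)*p = ((-2 - 2 + (-2)²)*47)*(867/49) = ((-2 - 2 + 4)*47)*(867/49) = (0*47)*(867/49) = 0*(867/49) = 0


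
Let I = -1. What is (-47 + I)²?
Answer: 2304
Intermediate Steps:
(-47 + I)² = (-47 - 1)² = (-48)² = 2304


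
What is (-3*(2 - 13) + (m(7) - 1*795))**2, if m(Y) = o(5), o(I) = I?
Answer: 573049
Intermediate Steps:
m(Y) = 5
(-3*(2 - 13) + (m(7) - 1*795))**2 = (-3*(2 - 13) + (5 - 1*795))**2 = (-3*(-11) + (5 - 795))**2 = (33 - 790)**2 = (-757)**2 = 573049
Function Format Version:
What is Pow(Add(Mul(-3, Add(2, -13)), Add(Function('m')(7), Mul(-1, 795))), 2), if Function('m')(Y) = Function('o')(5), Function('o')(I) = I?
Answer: 573049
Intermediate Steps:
Function('m')(Y) = 5
Pow(Add(Mul(-3, Add(2, -13)), Add(Function('m')(7), Mul(-1, 795))), 2) = Pow(Add(Mul(-3, Add(2, -13)), Add(5, Mul(-1, 795))), 2) = Pow(Add(Mul(-3, -11), Add(5, -795)), 2) = Pow(Add(33, -790), 2) = Pow(-757, 2) = 573049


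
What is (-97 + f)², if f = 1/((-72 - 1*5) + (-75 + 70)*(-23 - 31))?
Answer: 350438400/37249 ≈ 9408.0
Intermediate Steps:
f = 1/193 (f = 1/((-72 - 5) - 5*(-54)) = 1/(-77 + 270) = 1/193 ≈ 0.0051813)
(-97 + f)² = (-97 + 1/193)² = (-18720/193)² = 350438400/37249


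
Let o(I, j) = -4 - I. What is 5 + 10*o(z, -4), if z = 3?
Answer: -65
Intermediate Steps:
5 + 10*o(z, -4) = 5 + 10*(-4 - 1*3) = 5 + 10*(-4 - 3) = 5 + 10*(-7) = 5 - 70 = -65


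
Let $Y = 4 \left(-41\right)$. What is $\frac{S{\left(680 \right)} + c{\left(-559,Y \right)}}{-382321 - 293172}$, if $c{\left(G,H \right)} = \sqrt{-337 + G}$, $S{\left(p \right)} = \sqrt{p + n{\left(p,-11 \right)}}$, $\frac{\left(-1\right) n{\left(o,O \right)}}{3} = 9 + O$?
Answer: $\frac{\sqrt{14} \left(-7 - 8 i\right)}{675493} \approx -3.8774 \cdot 10^{-5} - 4.4313 \cdot 10^{-5} i$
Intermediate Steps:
$Y = -164$
$n{\left(o,O \right)} = -27 - 3 O$ ($n{\left(o,O \right)} = - 3 \left(9 + O\right) = -27 - 3 O$)
$S{\left(p \right)} = \sqrt{6 + p}$ ($S{\left(p \right)} = \sqrt{p - -6} = \sqrt{p + \left(-27 + 33\right)} = \sqrt{p + 6} = \sqrt{6 + p}$)
$\frac{S{\left(680 \right)} + c{\left(-559,Y \right)}}{-382321 - 293172} = \frac{\sqrt{6 + 680} + \sqrt{-337 - 559}}{-382321 - 293172} = \frac{\sqrt{686} + \sqrt{-896}}{-675493} = \left(7 \sqrt{14} + 8 i \sqrt{14}\right) \left(- \frac{1}{675493}\right) = - \frac{\sqrt{14}}{96499} - \frac{8 i \sqrt{14}}{675493}$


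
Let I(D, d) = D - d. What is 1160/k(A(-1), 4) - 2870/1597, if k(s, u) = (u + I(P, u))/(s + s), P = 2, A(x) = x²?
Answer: 1849650/1597 ≈ 1158.2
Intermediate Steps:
k(s, u) = 1/s (k(s, u) = (u + (2 - u))/(s + s) = 2/((2*s)) = 2*(1/(2*s)) = 1/s)
1160/k(A(-1), 4) - 2870/1597 = 1160/(1/((-1)²)) - 2870/1597 = 1160/(1/1) - 2870*1/1597 = 1160/1 - 2870/1597 = 1160*1 - 2870/1597 = 1160 - 2870/1597 = 1849650/1597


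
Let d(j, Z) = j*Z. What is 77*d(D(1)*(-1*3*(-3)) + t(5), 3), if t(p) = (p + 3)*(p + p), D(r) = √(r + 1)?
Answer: 18480 + 2079*√2 ≈ 21420.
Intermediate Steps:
D(r) = √(1 + r)
t(p) = 2*p*(3 + p) (t(p) = (3 + p)*(2*p) = 2*p*(3 + p))
d(j, Z) = Z*j
77*d(D(1)*(-1*3*(-3)) + t(5), 3) = 77*(3*(√(1 + 1)*(-1*3*(-3)) + 2*5*(3 + 5))) = 77*(3*(√2*(-3*(-3)) + 2*5*8)) = 77*(3*(√2*9 + 80)) = 77*(3*(9*√2 + 80)) = 77*(3*(80 + 9*√2)) = 77*(240 + 27*√2) = 18480 + 2079*√2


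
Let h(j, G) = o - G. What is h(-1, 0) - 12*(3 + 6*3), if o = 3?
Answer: -249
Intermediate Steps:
h(j, G) = 3 - G
h(-1, 0) - 12*(3 + 6*3) = (3 - 1*0) - 12*(3 + 6*3) = (3 + 0) - 12*(3 + 18) = 3 - 12*21 = 3 - 252 = -249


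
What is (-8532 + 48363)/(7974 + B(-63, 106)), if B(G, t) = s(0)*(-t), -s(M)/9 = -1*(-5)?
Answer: 13277/4248 ≈ 3.1255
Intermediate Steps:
s(M) = -45 (s(M) = -(-9)*(-5) = -9*5 = -45)
B(G, t) = 45*t (B(G, t) = -(-45)*t = 45*t)
(-8532 + 48363)/(7974 + B(-63, 106)) = (-8532 + 48363)/(7974 + 45*106) = 39831/(7974 + 4770) = 39831/12744 = 39831*(1/12744) = 13277/4248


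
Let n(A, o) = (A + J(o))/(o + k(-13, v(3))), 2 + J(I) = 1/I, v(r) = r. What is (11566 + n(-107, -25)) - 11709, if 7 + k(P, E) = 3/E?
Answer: -108099/775 ≈ -139.48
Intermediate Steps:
J(I) = -2 + 1/I
k(P, E) = -7 + 3/E
n(A, o) = (-2 + A + 1/o)/(-6 + o) (n(A, o) = (A + (-2 + 1/o))/(o + (-7 + 3/3)) = (-2 + A + 1/o)/(o + (-7 + 3*(1/3))) = (-2 + A + 1/o)/(o + (-7 + 1)) = (-2 + A + 1/o)/(o - 6) = (-2 + A + 1/o)/(-6 + o))
(11566 + n(-107, -25)) - 11709 = (11566 + (1 - 25*(-2 - 107))/((-25)*(-6 - 25))) - 11709 = (11566 - 1/25*(1 - 25*(-109))/(-31)) - 11709 = (11566 - 1/25*(-1/31)*(1 + 2725)) - 11709 = (11566 - 1/25*(-1/31)*2726) - 11709 = (11566 + 2726/775) - 11709 = 8966376/775 - 11709 = -108099/775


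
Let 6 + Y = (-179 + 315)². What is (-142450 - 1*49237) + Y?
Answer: -173197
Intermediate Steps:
Y = 18490 (Y = -6 + (-179 + 315)² = -6 + 136² = -6 + 18496 = 18490)
(-142450 - 1*49237) + Y = (-142450 - 1*49237) + 18490 = (-142450 - 49237) + 18490 = -191687 + 18490 = -173197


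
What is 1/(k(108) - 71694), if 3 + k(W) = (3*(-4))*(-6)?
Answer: -1/71625 ≈ -1.3962e-5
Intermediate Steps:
k(W) = 69 (k(W) = -3 + (3*(-4))*(-6) = -3 - 12*(-6) = -3 + 72 = 69)
1/(k(108) - 71694) = 1/(69 - 71694) = 1/(-71625) = -1/71625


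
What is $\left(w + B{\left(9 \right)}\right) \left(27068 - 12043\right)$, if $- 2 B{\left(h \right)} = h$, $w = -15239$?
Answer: $- \frac{458067175}{2} \approx -2.2903 \cdot 10^{8}$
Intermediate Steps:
$B{\left(h \right)} = - \frac{h}{2}$
$\left(w + B{\left(9 \right)}\right) \left(27068 - 12043\right) = \left(-15239 - \frac{9}{2}\right) \left(27068 - 12043\right) = \left(-15239 - \frac{9}{2}\right) 15025 = \left(- \frac{30487}{2}\right) 15025 = - \frac{458067175}{2}$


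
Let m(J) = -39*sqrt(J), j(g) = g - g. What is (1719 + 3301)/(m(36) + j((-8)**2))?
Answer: -2510/117 ≈ -21.453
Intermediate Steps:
j(g) = 0
(1719 + 3301)/(m(36) + j((-8)**2)) = (1719 + 3301)/(-39*sqrt(36) + 0) = 5020/(-39*6 + 0) = 5020/(-234 + 0) = 5020/(-234) = 5020*(-1/234) = -2510/117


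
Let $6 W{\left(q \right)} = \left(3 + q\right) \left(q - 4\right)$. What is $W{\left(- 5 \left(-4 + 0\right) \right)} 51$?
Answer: $3128$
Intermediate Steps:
$W{\left(q \right)} = \frac{\left(-4 + q\right) \left(3 + q\right)}{6}$ ($W{\left(q \right)} = \frac{\left(3 + q\right) \left(q - 4\right)}{6} = \frac{\left(3 + q\right) \left(-4 + q\right)}{6} = \frac{\left(-4 + q\right) \left(3 + q\right)}{6}$)
$W{\left(- 5 \left(-4 + 0\right) \right)} 51 = \left(-2 - \frac{\left(-5\right) \left(-4 + 0\right)}{6} + \frac{\left(- 5 \left(-4 + 0\right)\right)^{2}}{6}\right) 51 = \left(-2 - \frac{\left(-5\right) \left(-4\right)}{6} + \frac{\left(\left(-5\right) \left(-4\right)\right)^{2}}{6}\right) 51 = \left(-2 - \frac{10}{3} + \frac{20^{2}}{6}\right) 51 = \left(-2 - \frac{10}{3} + \frac{1}{6} \cdot 400\right) 51 = \left(-2 - \frac{10}{3} + \frac{200}{3}\right) 51 = \frac{184}{3} \cdot 51 = 3128$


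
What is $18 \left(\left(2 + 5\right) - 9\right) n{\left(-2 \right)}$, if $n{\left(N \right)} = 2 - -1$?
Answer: $-108$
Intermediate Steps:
$n{\left(N \right)} = 3$ ($n{\left(N \right)} = 2 + 1 = 3$)
$18 \left(\left(2 + 5\right) - 9\right) n{\left(-2 \right)} = 18 \left(\left(2 + 5\right) - 9\right) 3 = 18 \left(7 - 9\right) 3 = 18 \left(-2\right) 3 = \left(-36\right) 3 = -108$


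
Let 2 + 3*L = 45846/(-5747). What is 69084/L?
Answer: -297769311/14335 ≈ -20772.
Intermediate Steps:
L = -57340/17241 (L = -⅔ + (45846/(-5747))/3 = -⅔ + (45846*(-1/5747))/3 = -⅔ + (⅓)*(-45846/5747) = -⅔ - 15282/5747 = -57340/17241 ≈ -3.3258)
69084/L = 69084/(-57340/17241) = 69084*(-17241/57340) = -297769311/14335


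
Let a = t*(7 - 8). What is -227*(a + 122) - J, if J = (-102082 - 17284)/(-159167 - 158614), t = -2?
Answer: -8945018954/317781 ≈ -28148.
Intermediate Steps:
a = 2 (a = -2*(7 - 8) = -2*(-1) = 2)
J = 119366/317781 (J = -119366/(-317781) = -119366*(-1/317781) = 119366/317781 ≈ 0.37562)
-227*(a + 122) - J = -227*(2 + 122) - 1*119366/317781 = -227*124 - 119366/317781 = -28148 - 119366/317781 = -8945018954/317781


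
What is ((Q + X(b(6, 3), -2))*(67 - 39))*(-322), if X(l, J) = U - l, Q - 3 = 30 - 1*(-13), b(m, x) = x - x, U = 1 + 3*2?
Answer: -477848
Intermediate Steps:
U = 7 (U = 1 + 6 = 7)
b(m, x) = 0
Q = 46 (Q = 3 + (30 - 1*(-13)) = 3 + (30 + 13) = 3 + 43 = 46)
X(l, J) = 7 - l
((Q + X(b(6, 3), -2))*(67 - 39))*(-322) = ((46 + (7 - 1*0))*(67 - 39))*(-322) = ((46 + (7 + 0))*28)*(-322) = ((46 + 7)*28)*(-322) = (53*28)*(-322) = 1484*(-322) = -477848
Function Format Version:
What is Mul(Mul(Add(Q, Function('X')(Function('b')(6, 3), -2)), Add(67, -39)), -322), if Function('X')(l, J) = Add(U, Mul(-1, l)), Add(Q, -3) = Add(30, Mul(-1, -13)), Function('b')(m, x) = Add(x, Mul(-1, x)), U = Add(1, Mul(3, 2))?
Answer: -477848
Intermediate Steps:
U = 7 (U = Add(1, 6) = 7)
Function('b')(m, x) = 0
Q = 46 (Q = Add(3, Add(30, Mul(-1, -13))) = Add(3, Add(30, 13)) = Add(3, 43) = 46)
Function('X')(l, J) = Add(7, Mul(-1, l))
Mul(Mul(Add(Q, Function('X')(Function('b')(6, 3), -2)), Add(67, -39)), -322) = Mul(Mul(Add(46, Add(7, Mul(-1, 0))), Add(67, -39)), -322) = Mul(Mul(Add(46, Add(7, 0)), 28), -322) = Mul(Mul(Add(46, 7), 28), -322) = Mul(Mul(53, 28), -322) = Mul(1484, -322) = -477848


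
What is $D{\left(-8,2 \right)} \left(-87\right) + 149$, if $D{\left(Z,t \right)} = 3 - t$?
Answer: $62$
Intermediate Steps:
$D{\left(-8,2 \right)} \left(-87\right) + 149 = \left(3 - 2\right) \left(-87\right) + 149 = 1 \left(-87\right) + 149 = -87 + 149 = 62$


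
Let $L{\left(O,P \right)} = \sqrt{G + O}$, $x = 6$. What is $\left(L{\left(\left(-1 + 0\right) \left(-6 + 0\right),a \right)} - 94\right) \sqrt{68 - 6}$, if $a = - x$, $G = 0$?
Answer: $\sqrt{62} \left(-94 + \sqrt{6}\right) \approx -720.87$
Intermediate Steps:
$a = -6$ ($a = \left(-1\right) 6 = -6$)
$L{\left(O,P \right)} = \sqrt{O}$ ($L{\left(O,P \right)} = \sqrt{0 + O} = \sqrt{O}$)
$\left(L{\left(\left(-1 + 0\right) \left(-6 + 0\right),a \right)} - 94\right) \sqrt{68 - 6} = \left(\sqrt{\left(-1 + 0\right) \left(-6 + 0\right)} - 94\right) \sqrt{68 - 6} = \left(\sqrt{\left(-1\right) \left(-6\right)} - 94\right) \sqrt{62} = \left(\sqrt{6} - 94\right) \sqrt{62} = \left(-94 + \sqrt{6}\right) \sqrt{62} = \sqrt{62} \left(-94 + \sqrt{6}\right)$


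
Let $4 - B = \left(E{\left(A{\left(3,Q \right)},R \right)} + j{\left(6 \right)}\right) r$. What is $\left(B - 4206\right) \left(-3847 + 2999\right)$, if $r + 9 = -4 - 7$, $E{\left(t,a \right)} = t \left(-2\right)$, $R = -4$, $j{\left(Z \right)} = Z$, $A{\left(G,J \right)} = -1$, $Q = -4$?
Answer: $3427616$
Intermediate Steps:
$E{\left(t,a \right)} = - 2 t$
$r = -20$ ($r = -9 - 11 = -20$)
$B = 164$ ($B = 4 - \left(\left(-2\right) \left(-1\right) + 6\right) \left(-20\right) = 4 - \left(2 + 6\right) \left(-20\right) = 4 - 8 \left(-20\right) = 4 - -160 = 4 + 160 = 164$)
$\left(B - 4206\right) \left(-3847 + 2999\right) = \left(164 - 4206\right) \left(-3847 + 2999\right) = \left(-4042\right) \left(-848\right) = 3427616$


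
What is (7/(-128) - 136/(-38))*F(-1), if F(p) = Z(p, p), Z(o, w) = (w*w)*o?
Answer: -8571/2432 ≈ -3.5243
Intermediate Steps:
Z(o, w) = o*w² (Z(o, w) = w²*o = o*w²)
F(p) = p³ (F(p) = p*p² = p³)
(7/(-128) - 136/(-38))*F(-1) = (7/(-128) - 136/(-38))*(-1)³ = (7*(-1/128) - 136*(-1/38))*(-1) = (-7/128 + 68/19)*(-1) = (8571/2432)*(-1) = -8571/2432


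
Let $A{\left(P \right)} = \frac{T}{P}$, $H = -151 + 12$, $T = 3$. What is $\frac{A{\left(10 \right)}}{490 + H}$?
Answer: $\frac{1}{1170} \approx 0.0008547$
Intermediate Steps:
$H = -139$
$A{\left(P \right)} = \frac{3}{P}$
$\frac{A{\left(10 \right)}}{490 + H} = \frac{3 \cdot \frac{1}{10}}{490 - 139} = \frac{3 \cdot \frac{1}{10}}{351} = \frac{3}{10} \cdot \frac{1}{351} = \frac{1}{1170}$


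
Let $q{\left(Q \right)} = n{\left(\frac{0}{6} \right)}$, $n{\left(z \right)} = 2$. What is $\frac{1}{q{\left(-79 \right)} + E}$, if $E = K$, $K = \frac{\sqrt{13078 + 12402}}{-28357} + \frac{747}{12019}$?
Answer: $\frac{977713789517983}{2016179025394701} + \frac{1170385436822 \sqrt{130}}{10080895126973505} \approx 0.48626$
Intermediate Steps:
$q{\left(Q \right)} = 2$
$K = \frac{747}{12019} - \frac{2 \sqrt{130}}{4051}$ ($K = \sqrt{25480} \left(- \frac{1}{28357}\right) + 747 \cdot \frac{1}{12019} = 14 \sqrt{130} \left(- \frac{1}{28357}\right) + \frac{747}{12019} = - \frac{2 \sqrt{130}}{4051} + \frac{747}{12019} = \frac{747}{12019} - \frac{2 \sqrt{130}}{4051} \approx 0.056522$)
$E = \frac{747}{12019} - \frac{2 \sqrt{130}}{4051} \approx 0.056522$
$\frac{1}{q{\left(-79 \right)} + E} = \frac{1}{2 + \left(\frac{747}{12019} - \frac{2 \sqrt{130}}{4051}\right)} = \frac{1}{\frac{24785}{12019} - \frac{2 \sqrt{130}}{4051}}$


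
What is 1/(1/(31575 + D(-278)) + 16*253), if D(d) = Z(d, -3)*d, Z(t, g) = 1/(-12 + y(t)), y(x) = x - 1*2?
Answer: 4610089/18661640418 ≈ 0.00024704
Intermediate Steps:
y(x) = -2 + x (y(x) = x - 2 = -2 + x)
Z(t, g) = 1/(-14 + t) (Z(t, g) = 1/(-12 + (-2 + t)) = 1/(-14 + t))
D(d) = d/(-14 + d)
1/(1/(31575 + D(-278)) + 16*253) = 1/(1/(31575 - 278/(-14 - 278)) + 16*253) = 1/(1/(31575 - 278/(-292)) + 4048) = 1/(1/(31575 - 278*(-1/292)) + 4048) = 1/(1/(31575 + 139/146) + 4048) = 1/(1/(4610089/146) + 4048) = 1/(146/4610089 + 4048) = 1/(18661640418/4610089) = 4610089/18661640418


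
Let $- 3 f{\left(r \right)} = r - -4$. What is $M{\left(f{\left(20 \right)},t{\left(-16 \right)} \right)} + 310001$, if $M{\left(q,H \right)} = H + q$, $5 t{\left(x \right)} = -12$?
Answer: $\frac{1549953}{5} \approx 3.0999 \cdot 10^{5}$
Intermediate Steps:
$t{\left(x \right)} = - \frac{12}{5}$ ($t{\left(x \right)} = \frac{1}{5} \left(-12\right) = - \frac{12}{5}$)
$f{\left(r \right)} = - \frac{4}{3} - \frac{r}{3}$ ($f{\left(r \right)} = - \frac{r - -4}{3} = - \frac{r + 4}{3} = - \frac{4 + r}{3} = - \frac{4}{3} - \frac{r}{3}$)
$M{\left(f{\left(20 \right)},t{\left(-16 \right)} \right)} + 310001 = \left(- \frac{12}{5} - 8\right) + 310001 = - \frac{52}{5} + 310001 = \frac{1549953}{5}$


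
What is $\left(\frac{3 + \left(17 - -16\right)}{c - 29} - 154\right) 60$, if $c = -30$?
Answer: $- \frac{547320}{59} \approx -9276.6$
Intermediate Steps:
$\left(\frac{3 + \left(17 - -16\right)}{c - 29} - 154\right) 60 = \left(\frac{3 + \left(17 - -16\right)}{-30 - 29} - 154\right) 60 = \left(\frac{3 + \left(17 + 16\right)}{-59} - 154\right) 60 = \left(\left(3 + 33\right) \left(- \frac{1}{59}\right) - 154\right) 60 = \left(36 \left(- \frac{1}{59}\right) - 154\right) 60 = \left(- \frac{36}{59} - 154\right) 60 = \left(- \frac{9122}{59}\right) 60 = - \frac{547320}{59}$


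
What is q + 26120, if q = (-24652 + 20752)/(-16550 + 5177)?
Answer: 99022220/3791 ≈ 26120.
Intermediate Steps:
q = 1300/3791 (q = -3900/(-11373) = -3900*(-1/11373) = 1300/3791 ≈ 0.34292)
q + 26120 = 1300/3791 + 26120 = 99022220/3791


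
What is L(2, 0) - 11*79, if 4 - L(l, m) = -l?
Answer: -863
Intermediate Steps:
L(l, m) = 4 + l (L(l, m) = 4 - (-1)*l = 4 + l)
L(2, 0) - 11*79 = (4 + 2) - 11*79 = 6 - 869 = -863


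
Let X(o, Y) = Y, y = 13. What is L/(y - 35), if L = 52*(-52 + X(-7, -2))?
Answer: 1404/11 ≈ 127.64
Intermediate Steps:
L = -2808 (L = 52*(-52 - 2) = 52*(-54) = -2808)
L/(y - 35) = -2808/(13 - 35) = -2808/(-22) = -1/22*(-2808) = 1404/11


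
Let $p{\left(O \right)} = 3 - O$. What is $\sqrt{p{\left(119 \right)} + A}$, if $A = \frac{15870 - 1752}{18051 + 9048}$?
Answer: $\frac{i \sqrt{9422521026}}{9033} \approx 10.746 i$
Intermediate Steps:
$A = \frac{4706}{9033}$ ($A = \frac{14118}{27099} = 14118 \cdot \frac{1}{27099} = \frac{4706}{9033} \approx 0.52098$)
$\sqrt{p{\left(119 \right)} + A} = \sqrt{\left(3 - 119\right) + \frac{4706}{9033}} = \sqrt{-116 + \frac{4706}{9033}} = \sqrt{- \frac{1043122}{9033}} = \frac{i \sqrt{9422521026}}{9033}$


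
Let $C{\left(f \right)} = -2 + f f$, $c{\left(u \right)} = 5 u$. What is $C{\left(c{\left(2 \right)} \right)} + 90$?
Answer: $188$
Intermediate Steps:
$C{\left(f \right)} = -2 + f^{2}$
$C{\left(c{\left(2 \right)} \right)} + 90 = \left(-2 + \left(5 \cdot 2\right)^{2}\right) + 90 = \left(-2 + 10^{2}\right) + 90 = \left(-2 + 100\right) + 90 = 98 + 90 = 188$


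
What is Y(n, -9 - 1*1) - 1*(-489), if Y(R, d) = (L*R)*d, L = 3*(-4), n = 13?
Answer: 2049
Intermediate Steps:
L = -12
Y(R, d) = -12*R*d (Y(R, d) = (-12*R)*d = -12*R*d)
Y(n, -9 - 1*1) - 1*(-489) = -12*13*(-9 - 1*1) - 1*(-489) = -12*13*(-9 - 1) + 489 = -12*13*(-10) + 489 = 1560 + 489 = 2049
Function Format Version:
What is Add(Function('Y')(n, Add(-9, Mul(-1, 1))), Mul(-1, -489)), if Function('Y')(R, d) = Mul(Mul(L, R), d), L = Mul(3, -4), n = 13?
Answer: 2049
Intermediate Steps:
L = -12
Function('Y')(R, d) = Mul(-12, R, d) (Function('Y')(R, d) = Mul(Mul(-12, R), d) = Mul(-12, R, d))
Add(Function('Y')(n, Add(-9, Mul(-1, 1))), Mul(-1, -489)) = Add(Mul(-12, 13, Add(-9, Mul(-1, 1))), Mul(-1, -489)) = Add(Mul(-12, 13, Add(-9, -1)), 489) = Add(Mul(-12, 13, -10), 489) = Add(1560, 489) = 2049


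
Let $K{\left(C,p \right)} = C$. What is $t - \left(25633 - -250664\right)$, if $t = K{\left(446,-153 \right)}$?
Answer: $-275851$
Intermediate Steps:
$t = 446$
$t - \left(25633 - -250664\right) = 446 - \left(25633 - -250664\right) = 446 - \left(25633 + 250664\right) = 446 - 276297 = -275851$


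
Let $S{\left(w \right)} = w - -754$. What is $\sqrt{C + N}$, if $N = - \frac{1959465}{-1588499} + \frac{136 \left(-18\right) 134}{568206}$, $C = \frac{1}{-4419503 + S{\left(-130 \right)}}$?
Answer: $\frac{2 \sqrt{8054794964889724467351165015309689}}{221580922274027107} \approx 0.81007$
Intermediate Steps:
$S{\left(w \right)} = 754 + w$ ($S{\left(w \right)} = w + 754 = 754 + w$)
$C = - \frac{1}{4418879}$ ($C = \frac{1}{-4419503 + \left(754 - 130\right)} = \frac{1}{-4419503 + 624} = \frac{1}{-4418879} = - \frac{1}{4418879} \approx -2.263 \cdot 10^{-7}$)
$N = \frac{32905625879}{50144147933}$ ($N = \left(-1959465\right) \left(- \frac{1}{1588499}\right) + \left(-2448\right) 134 \cdot \frac{1}{568206} = \frac{1959465}{1588499} - \frac{18224}{31567} = \frac{32905625879}{50144147933} \approx 0.65622$)
$\sqrt{C + N} = \sqrt{- \frac{1}{4418879} + \frac{32905625879}{50144147933}} = \sqrt{\frac{145405929034421708}{221580922274027107}} = \frac{2 \sqrt{8054794964889724467351165015309689}}{221580922274027107}$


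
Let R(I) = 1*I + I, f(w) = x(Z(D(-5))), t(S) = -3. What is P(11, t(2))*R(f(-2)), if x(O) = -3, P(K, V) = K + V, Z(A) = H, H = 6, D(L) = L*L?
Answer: -48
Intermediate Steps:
D(L) = L²
Z(A) = 6
f(w) = -3
R(I) = 2*I (R(I) = I + I = 2*I)
P(11, t(2))*R(f(-2)) = (11 - 3)*(2*(-3)) = 8*(-6) = -48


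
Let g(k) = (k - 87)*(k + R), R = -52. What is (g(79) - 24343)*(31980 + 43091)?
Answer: -1843668689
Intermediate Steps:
g(k) = (-87 + k)*(-52 + k) (g(k) = (k - 87)*(k - 52) = (-87 + k)*(-52 + k))
(g(79) - 24343)*(31980 + 43091) = ((4524 + 79² - 139*79) - 24343)*(31980 + 43091) = ((4524 + 6241 - 10981) - 24343)*75071 = (-216 - 24343)*75071 = -24559*75071 = -1843668689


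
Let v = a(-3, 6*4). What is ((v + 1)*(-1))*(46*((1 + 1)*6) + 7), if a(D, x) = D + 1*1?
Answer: 559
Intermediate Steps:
a(D, x) = 1 + D (a(D, x) = D + 1 = 1 + D)
v = -2 (v = 1 - 3 = -2)
((v + 1)*(-1))*(46*((1 + 1)*6) + 7) = ((-2 + 1)*(-1))*(46*((1 + 1)*6) + 7) = (-1*(-1))*(46*(2*6) + 7) = 1*(46*12 + 7) = 1*(552 + 7) = 1*559 = 559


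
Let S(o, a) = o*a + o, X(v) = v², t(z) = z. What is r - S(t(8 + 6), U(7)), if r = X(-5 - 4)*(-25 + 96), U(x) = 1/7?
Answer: 5735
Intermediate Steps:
U(x) = ⅐
S(o, a) = o + a*o (S(o, a) = a*o + o = o + a*o)
r = 5751 (r = (-5 - 4)²*(-25 + 96) = (-9)²*71 = 81*71 = 5751)
r - S(t(8 + 6), U(7)) = 5751 - (8 + 6)*(1 + ⅐) = 5751 - 14*8/7 = 5751 - 1*16 = 5751 - 16 = 5735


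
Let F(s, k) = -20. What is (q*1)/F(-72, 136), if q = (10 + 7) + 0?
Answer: -17/20 ≈ -0.85000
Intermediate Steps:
q = 17 (q = 17 + 0 = 17)
(q*1)/F(-72, 136) = (17*1)/(-20) = 17*(-1/20) = -17/20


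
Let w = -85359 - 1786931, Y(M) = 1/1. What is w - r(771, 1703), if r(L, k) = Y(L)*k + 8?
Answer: -1874001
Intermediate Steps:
Y(M) = 1
r(L, k) = 8 + k (r(L, k) = 1*k + 8 = k + 8 = 8 + k)
w = -1872290
w - r(771, 1703) = -1872290 - (8 + 1703) = -1872290 - 1*1711 = -1872290 - 1711 = -1874001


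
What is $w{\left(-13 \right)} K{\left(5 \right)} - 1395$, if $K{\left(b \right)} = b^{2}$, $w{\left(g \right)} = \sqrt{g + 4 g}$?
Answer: $-1395 + 25 i \sqrt{65} \approx -1395.0 + 201.56 i$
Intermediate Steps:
$w{\left(g \right)} = \sqrt{5} \sqrt{g}$ ($w{\left(g \right)} = \sqrt{5 g} = \sqrt{5} \sqrt{g}$)
$w{\left(-13 \right)} K{\left(5 \right)} - 1395 = \sqrt{5} \sqrt{-13} \cdot 5^{2} - 1395 = \sqrt{5} i \sqrt{13} \cdot 25 - 1395 = i \sqrt{65} \cdot 25 - 1395 = 25 i \sqrt{65} - 1395 = -1395 + 25 i \sqrt{65}$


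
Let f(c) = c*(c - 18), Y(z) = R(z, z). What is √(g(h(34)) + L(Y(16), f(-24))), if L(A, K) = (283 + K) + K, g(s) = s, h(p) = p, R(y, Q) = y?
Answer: √2333 ≈ 48.301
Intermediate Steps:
Y(z) = z
f(c) = c*(-18 + c)
L(A, K) = 283 + 2*K
√(g(h(34)) + L(Y(16), f(-24))) = √(34 + (283 + 2*(-24*(-18 - 24)))) = √(34 + (283 + 2*(-24*(-42)))) = √(34 + (283 + 2*1008)) = √(34 + (283 + 2016)) = √(34 + 2299) = √2333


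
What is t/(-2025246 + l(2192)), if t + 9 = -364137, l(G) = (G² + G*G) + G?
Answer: -182073/3793337 ≈ -0.047998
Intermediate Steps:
l(G) = G + 2*G² (l(G) = (G² + G²) + G = 2*G² + G = G + 2*G²)
t = -364146 (t = -9 - 364137 = -364146)
t/(-2025246 + l(2192)) = -364146/(-2025246 + 2192*(1 + 2*2192)) = -364146/(-2025246 + 2192*(1 + 4384)) = -364146/(-2025246 + 2192*4385) = -364146/(-2025246 + 9611920) = -364146/7586674 = -364146*1/7586674 = -182073/3793337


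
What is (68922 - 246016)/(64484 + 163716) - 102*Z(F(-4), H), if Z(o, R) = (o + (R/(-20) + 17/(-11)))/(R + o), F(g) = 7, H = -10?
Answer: 253126683/1255100 ≈ 201.68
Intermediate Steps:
Z(o, R) = (-17/11 + o - R/20)/(R + o) (Z(o, R) = (o + (R*(-1/20) + 17*(-1/11)))/(R + o) = (o + (-R/20 - 17/11))/(R + o) = (o + (-17/11 - R/20))/(R + o) = (-17/11 + o - R/20)/(R + o))
(68922 - 246016)/(64484 + 163716) - 102*Z(F(-4), H) = (68922 - 246016)/(64484 + 163716) - 102*(-17/11 + 7 - 1/20*(-10))/(-10 + 7) = -177094/228200 - 102*(-17/11 + 7 + 1/2)/(-3) = -177094*1/228200 - (-34)*131/22 = -88547/114100 - 102*(-131/66) = -88547/114100 + 2227/11 = 253126683/1255100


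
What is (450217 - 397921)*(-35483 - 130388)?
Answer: -8674389816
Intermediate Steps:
(450217 - 397921)*(-35483 - 130388) = 52296*(-165871) = -8674389816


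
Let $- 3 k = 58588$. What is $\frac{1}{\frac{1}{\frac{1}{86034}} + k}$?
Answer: $\frac{3}{199514} \approx 1.5037 \cdot 10^{-5}$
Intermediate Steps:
$k = - \frac{58588}{3}$ ($k = \left(- \frac{1}{3}\right) 58588 = - \frac{58588}{3} \approx -19529.0$)
$\frac{1}{\frac{1}{\frac{1}{86034}} + k} = \frac{1}{\frac{1}{\frac{1}{86034}} - \frac{58588}{3}} = \frac{1}{86034 - \frac{58588}{3}} = \frac{1}{\frac{199514}{3}} = \frac{3}{199514}$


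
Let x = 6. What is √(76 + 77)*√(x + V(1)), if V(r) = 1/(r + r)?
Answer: 3*√442/2 ≈ 31.536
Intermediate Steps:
V(r) = 1/(2*r)
√(76 + 77)*√(x + V(1)) = √(76 + 77)*√(6 + (½)/1) = √153*√(6 + (½)*1) = (3*√17)*√(6 + ½) = (3*√17)*√(13/2) = (3*√17)*(√26/2) = 3*√442/2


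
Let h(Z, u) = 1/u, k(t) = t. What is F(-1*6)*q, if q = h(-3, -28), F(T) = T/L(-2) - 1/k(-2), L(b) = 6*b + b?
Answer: -13/392 ≈ -0.033163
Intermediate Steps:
L(b) = 7*b
F(T) = ½ - T/14 (F(T) = T/((7*(-2))) - 1/(-2) = T/(-14) - 1*(-½) = T*(-1/14) + ½ = -T/14 + ½ = ½ - T/14)
q = -1/28 (q = 1/(-28) = -1/28 ≈ -0.035714)
F(-1*6)*q = (½ - (-1)*6/14)*(-1/28) = (½ - 1/14*(-6))*(-1/28) = (½ + 3/7)*(-1/28) = (13/14)*(-1/28) = -13/392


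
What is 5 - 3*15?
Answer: -40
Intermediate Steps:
5 - 3*15 = 5 - 45 = -40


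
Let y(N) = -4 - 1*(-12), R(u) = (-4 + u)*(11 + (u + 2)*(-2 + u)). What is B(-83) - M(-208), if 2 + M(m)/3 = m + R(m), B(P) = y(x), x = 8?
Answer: 27520994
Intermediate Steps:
R(u) = (-4 + u)*(11 + (-2 + u)*(2 + u)) (R(u) = (-4 + u)*(11 + (2 + u)*(-2 + u)) = (-4 + u)*(11 + (-2 + u)*(2 + u)))
y(N) = 8 (y(N) = -4 + 12 = 8)
B(P) = 8
M(m) = -90 - 12*m² + 3*m³ + 24*m (M(m) = -6 + 3*(m + (-28 + m³ - 4*m² + 7*m)) = -6 + 3*(-28 + m³ - 4*m² + 8*m) = -6 + (-84 - 12*m² + 3*m³ + 24*m) = -90 - 12*m² + 3*m³ + 24*m)
B(-83) - M(-208) = 8 - (-90 - 12*(-208)² + 3*(-208)³ + 24*(-208)) = 8 - (-90 - 12*43264 + 3*(-8998912) - 4992) = 8 - (-90 - 519168 - 26996736 - 4992) = 8 - 1*(-27520986) = 8 + 27520986 = 27520994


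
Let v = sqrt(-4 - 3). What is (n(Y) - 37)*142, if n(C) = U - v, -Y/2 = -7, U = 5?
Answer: -4544 - 142*I*sqrt(7) ≈ -4544.0 - 375.7*I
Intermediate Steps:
Y = 14 (Y = -2*(-7) = 14)
v = I*sqrt(7) (v = sqrt(-7) = I*sqrt(7) ≈ 2.6458*I)
n(C) = 5 - I*sqrt(7)
(n(Y) - 37)*142 = ((5 - I*sqrt(7)) - 37)*142 = (-32 - I*sqrt(7))*142 = -4544 - 142*I*sqrt(7)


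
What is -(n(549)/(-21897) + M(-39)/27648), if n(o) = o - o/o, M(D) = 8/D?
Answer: 2736427/109309824 ≈ 0.025034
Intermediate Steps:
n(o) = -1 + o (n(o) = o - 1*1 = o - 1 = -1 + o)
-(n(549)/(-21897) + M(-39)/27648) = -((-1 + 549)/(-21897) + (8/(-39))/27648) = -(548*(-1/21897) + (8*(-1/39))*(1/27648)) = -(-548/21897 - 8/39*1/27648) = -(-548/21897 - 1/134784) = -1*(-2736427/109309824) = 2736427/109309824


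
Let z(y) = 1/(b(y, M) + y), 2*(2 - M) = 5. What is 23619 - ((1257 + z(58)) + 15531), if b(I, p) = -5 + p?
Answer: 717253/105 ≈ 6831.0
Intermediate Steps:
M = -½ (M = 2 - ½*5 = 2 - 5/2 = -½ ≈ -0.50000)
z(y) = 1/(-11/2 + y) (z(y) = 1/((-5 - ½) + y) = 1/(-11/2 + y))
23619 - ((1257 + z(58)) + 15531) = 23619 - ((1257 + 2/(-11 + 2*58)) + 15531) = 23619 - ((1257 + 2/(-11 + 116)) + 15531) = 23619 - ((1257 + 2/105) + 15531) = 23619 - (131987/105 + 15531) = 23619 - 1*1762742/105 = 23619 - 1762742/105 = 717253/105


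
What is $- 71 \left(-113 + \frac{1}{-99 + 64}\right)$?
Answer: $\frac{280876}{35} \approx 8025.0$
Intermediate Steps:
$- 71 \left(-113 + \frac{1}{-99 + 64}\right) = - 71 \left(-113 + \frac{1}{-35}\right) = - 71 \left(-113 - \frac{1}{35}\right) = \left(-71\right) \left(- \frac{3956}{35}\right) = \frac{280876}{35}$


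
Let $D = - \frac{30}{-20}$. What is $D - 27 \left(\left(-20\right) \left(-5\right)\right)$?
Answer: $- \frac{5397}{2} \approx -2698.5$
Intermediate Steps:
$D = \frac{3}{2}$ ($D = \left(-30\right) \left(- \frac{1}{20}\right) = \frac{3}{2} \approx 1.5$)
$D - 27 \left(\left(-20\right) \left(-5\right)\right) = \frac{3}{2} - 27 \left(\left(-20\right) \left(-5\right)\right) = \frac{3}{2} - 2700 = - \frac{5397}{2}$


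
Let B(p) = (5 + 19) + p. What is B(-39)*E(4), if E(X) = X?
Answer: -60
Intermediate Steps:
B(p) = 24 + p
B(-39)*E(4) = (24 - 39)*4 = -15*4 = -60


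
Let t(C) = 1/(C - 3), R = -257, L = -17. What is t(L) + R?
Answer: -5141/20 ≈ -257.05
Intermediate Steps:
t(C) = 1/(-3 + C)
t(L) + R = 1/(-3 - 17) - 257 = 1/(-20) - 257 = -1/20 - 257 = -5141/20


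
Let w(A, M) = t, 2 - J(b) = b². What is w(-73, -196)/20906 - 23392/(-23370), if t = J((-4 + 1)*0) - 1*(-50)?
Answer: 122562098/122143305 ≈ 1.0034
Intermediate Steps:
J(b) = 2 - b²
t = 52 (t = (2 - ((-4 + 1)*0)²) - 1*(-50) = (2 - (-3*0)²) + 50 = (2 - 1*0²) + 50 = (2 - 1*0) + 50 = (2 + 0) + 50 = 2 + 50 = 52)
w(A, M) = 52
w(-73, -196)/20906 - 23392/(-23370) = 52/20906 - 23392/(-23370) = 52*(1/20906) - 23392*(-1/23370) = 26/10453 + 11696/11685 = 122562098/122143305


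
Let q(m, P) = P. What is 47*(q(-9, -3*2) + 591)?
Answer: 27495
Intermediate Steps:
47*(q(-9, -3*2) + 591) = 47*(-3*2 + 591) = 47*(-6 + 591) = 47*585 = 27495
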